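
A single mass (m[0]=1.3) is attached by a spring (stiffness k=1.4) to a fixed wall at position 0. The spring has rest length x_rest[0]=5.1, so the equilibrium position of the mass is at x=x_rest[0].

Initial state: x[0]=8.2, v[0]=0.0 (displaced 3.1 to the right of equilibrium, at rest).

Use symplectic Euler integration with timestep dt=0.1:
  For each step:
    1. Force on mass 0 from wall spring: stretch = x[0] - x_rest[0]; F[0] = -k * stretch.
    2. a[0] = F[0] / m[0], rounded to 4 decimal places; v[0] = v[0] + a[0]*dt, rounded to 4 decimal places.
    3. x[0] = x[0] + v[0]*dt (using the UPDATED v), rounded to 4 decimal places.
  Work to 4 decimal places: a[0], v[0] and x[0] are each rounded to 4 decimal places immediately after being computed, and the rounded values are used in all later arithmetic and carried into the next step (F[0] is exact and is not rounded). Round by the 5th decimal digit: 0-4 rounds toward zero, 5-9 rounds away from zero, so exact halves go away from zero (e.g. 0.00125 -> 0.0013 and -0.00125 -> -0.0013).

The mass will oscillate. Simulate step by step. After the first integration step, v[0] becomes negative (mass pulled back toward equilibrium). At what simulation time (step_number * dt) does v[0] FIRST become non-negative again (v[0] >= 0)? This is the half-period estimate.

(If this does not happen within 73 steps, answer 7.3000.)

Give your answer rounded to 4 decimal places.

Step 0: x=[8.2000] v=[0.0000]
Step 1: x=[8.1666] v=[-0.3339]
Step 2: x=[8.1002] v=[-0.6642]
Step 3: x=[8.0015] v=[-0.9873]
Step 4: x=[7.8715] v=[-1.2998]
Step 5: x=[7.7117] v=[-1.5983]
Step 6: x=[7.5237] v=[-1.8796]
Step 7: x=[7.3096] v=[-2.1406]
Step 8: x=[7.0717] v=[-2.3786]
Step 9: x=[6.8126] v=[-2.5909]
Step 10: x=[6.5351] v=[-2.7753]
Step 11: x=[6.2421] v=[-2.9299]
Step 12: x=[5.9368] v=[-3.0529]
Step 13: x=[5.6225] v=[-3.1430]
Step 14: x=[5.3026] v=[-3.1993]
Step 15: x=[4.9805] v=[-3.2211]
Step 16: x=[4.6597] v=[-3.2082]
Step 17: x=[4.3436] v=[-3.1608]
Step 18: x=[4.0357] v=[-3.0793]
Step 19: x=[3.7392] v=[-2.9647]
Step 20: x=[3.4574] v=[-2.8182]
Step 21: x=[3.1933] v=[-2.6413]
Step 22: x=[2.9497] v=[-2.4360]
Step 23: x=[2.7293] v=[-2.2044]
Step 24: x=[2.5344] v=[-1.9491]
Step 25: x=[2.3671] v=[-1.6728]
Step 26: x=[2.2293] v=[-1.3785]
Step 27: x=[2.1224] v=[-1.0694]
Step 28: x=[2.0475] v=[-0.7487]
Step 29: x=[2.0055] v=[-0.4200]
Step 30: x=[1.9968] v=[-0.0868]
Step 31: x=[2.0215] v=[0.2474]
First v>=0 after going negative at step 31, time=3.1000

Answer: 3.1000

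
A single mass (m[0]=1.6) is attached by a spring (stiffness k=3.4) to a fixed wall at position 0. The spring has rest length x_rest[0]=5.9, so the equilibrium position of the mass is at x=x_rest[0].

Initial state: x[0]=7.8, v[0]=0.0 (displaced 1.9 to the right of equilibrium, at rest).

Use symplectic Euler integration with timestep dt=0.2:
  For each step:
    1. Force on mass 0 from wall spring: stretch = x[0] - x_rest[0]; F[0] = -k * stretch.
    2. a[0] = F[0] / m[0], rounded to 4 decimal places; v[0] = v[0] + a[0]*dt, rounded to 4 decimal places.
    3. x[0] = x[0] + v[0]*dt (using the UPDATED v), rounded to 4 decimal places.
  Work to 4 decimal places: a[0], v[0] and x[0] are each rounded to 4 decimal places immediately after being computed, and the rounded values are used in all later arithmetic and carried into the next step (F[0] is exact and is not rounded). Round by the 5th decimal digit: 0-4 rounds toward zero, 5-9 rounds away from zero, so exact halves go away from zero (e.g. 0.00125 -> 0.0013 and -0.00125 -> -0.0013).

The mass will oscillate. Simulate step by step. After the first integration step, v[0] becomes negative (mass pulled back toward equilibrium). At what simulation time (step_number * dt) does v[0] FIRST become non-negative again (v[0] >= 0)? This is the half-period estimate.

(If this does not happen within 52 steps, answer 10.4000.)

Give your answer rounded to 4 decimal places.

Step 0: x=[7.8000] v=[0.0000]
Step 1: x=[7.6385] v=[-0.8075]
Step 2: x=[7.3292] v=[-1.5464]
Step 3: x=[6.8984] v=[-2.1538]
Step 4: x=[6.3828] v=[-2.5781]
Step 5: x=[5.8261] v=[-2.7833]
Step 6: x=[5.2757] v=[-2.7519]
Step 7: x=[4.7784] v=[-2.4866]
Step 8: x=[4.3764] v=[-2.0099]
Step 9: x=[4.1039] v=[-1.3624]
Step 10: x=[3.9841] v=[-0.5991]
Step 11: x=[4.0271] v=[0.2152]
First v>=0 after going negative at step 11, time=2.2000

Answer: 2.2000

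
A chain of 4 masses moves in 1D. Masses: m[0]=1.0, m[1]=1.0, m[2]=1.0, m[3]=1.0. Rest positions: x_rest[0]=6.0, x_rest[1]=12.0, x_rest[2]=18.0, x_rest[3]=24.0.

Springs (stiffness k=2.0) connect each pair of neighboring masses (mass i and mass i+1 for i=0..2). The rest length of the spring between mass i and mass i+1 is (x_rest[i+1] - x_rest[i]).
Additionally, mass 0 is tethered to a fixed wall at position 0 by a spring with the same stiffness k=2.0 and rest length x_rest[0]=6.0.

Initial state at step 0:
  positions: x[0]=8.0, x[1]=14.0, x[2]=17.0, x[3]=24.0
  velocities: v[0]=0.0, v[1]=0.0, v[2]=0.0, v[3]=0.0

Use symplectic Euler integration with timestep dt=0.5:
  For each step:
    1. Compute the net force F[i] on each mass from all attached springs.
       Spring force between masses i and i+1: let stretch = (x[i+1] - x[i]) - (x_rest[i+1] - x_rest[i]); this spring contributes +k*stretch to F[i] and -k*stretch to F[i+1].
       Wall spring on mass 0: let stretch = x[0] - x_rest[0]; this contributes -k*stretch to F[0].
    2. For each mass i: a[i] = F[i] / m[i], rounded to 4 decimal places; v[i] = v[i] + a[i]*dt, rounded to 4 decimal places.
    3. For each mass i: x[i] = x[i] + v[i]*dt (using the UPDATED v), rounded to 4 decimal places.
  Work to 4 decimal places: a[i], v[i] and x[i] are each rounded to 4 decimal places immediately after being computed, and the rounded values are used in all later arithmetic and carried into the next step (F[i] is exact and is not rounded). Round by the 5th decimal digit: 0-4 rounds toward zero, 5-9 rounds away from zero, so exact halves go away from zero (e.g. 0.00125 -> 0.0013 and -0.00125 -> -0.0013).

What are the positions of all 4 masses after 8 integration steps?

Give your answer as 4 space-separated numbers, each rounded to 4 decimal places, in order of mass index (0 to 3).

Step 0: x=[8.0000 14.0000 17.0000 24.0000] v=[0.0000 0.0000 0.0000 0.0000]
Step 1: x=[7.0000 12.5000 19.0000 23.5000] v=[-2.0000 -3.0000 4.0000 -1.0000]
Step 2: x=[5.2500 11.5000 20.0000 23.7500] v=[-3.5000 -2.0000 2.0000 0.5000]
Step 3: x=[4.0000 11.6250 18.6250 25.1250] v=[-2.5000 0.2500 -2.7500 2.7500]
Step 4: x=[4.5625 11.4375 17.0000 26.2500] v=[1.1250 -0.3750 -3.2500 2.2500]
Step 5: x=[6.2813 10.5938 17.2188 25.7500] v=[3.4375 -1.6875 0.4375 -1.0000]
Step 6: x=[7.0157 10.9063 18.3907 23.9844] v=[1.4687 0.6250 2.3437 -3.5312]
Step 7: x=[6.1875 13.0157 18.6172 22.4220] v=[-1.6564 4.2188 0.4530 -3.1249]
Step 8: x=[5.6797 14.5118 17.9454 21.9572] v=[-1.0157 2.9921 -1.3437 -0.9297]

Answer: 5.6797 14.5118 17.9454 21.9572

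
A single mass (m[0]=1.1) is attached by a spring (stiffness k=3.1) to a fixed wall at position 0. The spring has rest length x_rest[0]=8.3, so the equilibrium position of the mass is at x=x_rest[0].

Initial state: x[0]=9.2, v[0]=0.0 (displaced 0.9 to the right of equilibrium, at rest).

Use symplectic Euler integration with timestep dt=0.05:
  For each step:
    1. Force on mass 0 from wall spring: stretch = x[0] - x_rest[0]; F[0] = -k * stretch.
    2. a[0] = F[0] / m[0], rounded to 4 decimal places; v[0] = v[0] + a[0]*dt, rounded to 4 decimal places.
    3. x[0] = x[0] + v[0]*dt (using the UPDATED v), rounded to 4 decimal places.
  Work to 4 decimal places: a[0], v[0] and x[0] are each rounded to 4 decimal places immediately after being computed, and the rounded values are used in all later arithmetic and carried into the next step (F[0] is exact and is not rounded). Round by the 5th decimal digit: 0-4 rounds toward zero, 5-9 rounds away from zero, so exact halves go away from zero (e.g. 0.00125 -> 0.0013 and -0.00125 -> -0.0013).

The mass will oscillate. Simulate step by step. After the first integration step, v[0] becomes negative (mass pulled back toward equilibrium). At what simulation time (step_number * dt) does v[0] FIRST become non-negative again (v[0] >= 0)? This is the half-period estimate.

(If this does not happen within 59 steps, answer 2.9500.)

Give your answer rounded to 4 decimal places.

Answer: 1.9000

Derivation:
Step 0: x=[9.2000] v=[0.0000]
Step 1: x=[9.1937] v=[-0.1268]
Step 2: x=[9.1811] v=[-0.2527]
Step 3: x=[9.1623] v=[-0.3769]
Step 4: x=[9.1374] v=[-0.4984]
Step 5: x=[9.1066] v=[-0.6164]
Step 6: x=[9.0701] v=[-0.7301]
Step 7: x=[9.0282] v=[-0.8386]
Step 8: x=[8.9811] v=[-0.9412]
Step 9: x=[8.9292] v=[-1.0372]
Step 10: x=[8.8729] v=[-1.1259]
Step 11: x=[8.8126] v=[-1.2066]
Step 12: x=[8.7487] v=[-1.2788]
Step 13: x=[8.6816] v=[-1.3420]
Step 14: x=[8.6118] v=[-1.3958]
Step 15: x=[8.5398] v=[-1.4397]
Step 16: x=[8.4661] v=[-1.4735]
Step 17: x=[8.3913] v=[-1.4969]
Step 18: x=[8.3158] v=[-1.5098]
Step 19: x=[8.2402] v=[-1.5120]
Step 20: x=[8.1650] v=[-1.5036]
Step 21: x=[8.0908] v=[-1.4846]
Step 22: x=[8.0180] v=[-1.4551]
Step 23: x=[7.9472] v=[-1.4154]
Step 24: x=[7.8789] v=[-1.3657]
Step 25: x=[7.8136] v=[-1.3064]
Step 26: x=[7.7517] v=[-1.2379]
Step 27: x=[7.6937] v=[-1.1606]
Step 28: x=[7.6399] v=[-1.0752]
Step 29: x=[7.5908] v=[-0.9822]
Step 30: x=[7.5467] v=[-0.8823]
Step 31: x=[7.5079] v=[-0.7762]
Step 32: x=[7.4747] v=[-0.6646]
Step 33: x=[7.4473] v=[-0.5483]
Step 34: x=[7.4259] v=[-0.4281]
Step 35: x=[7.4107] v=[-0.3049]
Step 36: x=[7.4017] v=[-0.1796]
Step 37: x=[7.3991] v=[-0.0530]
Step 38: x=[7.4028] v=[0.0739]
First v>=0 after going negative at step 38, time=1.9000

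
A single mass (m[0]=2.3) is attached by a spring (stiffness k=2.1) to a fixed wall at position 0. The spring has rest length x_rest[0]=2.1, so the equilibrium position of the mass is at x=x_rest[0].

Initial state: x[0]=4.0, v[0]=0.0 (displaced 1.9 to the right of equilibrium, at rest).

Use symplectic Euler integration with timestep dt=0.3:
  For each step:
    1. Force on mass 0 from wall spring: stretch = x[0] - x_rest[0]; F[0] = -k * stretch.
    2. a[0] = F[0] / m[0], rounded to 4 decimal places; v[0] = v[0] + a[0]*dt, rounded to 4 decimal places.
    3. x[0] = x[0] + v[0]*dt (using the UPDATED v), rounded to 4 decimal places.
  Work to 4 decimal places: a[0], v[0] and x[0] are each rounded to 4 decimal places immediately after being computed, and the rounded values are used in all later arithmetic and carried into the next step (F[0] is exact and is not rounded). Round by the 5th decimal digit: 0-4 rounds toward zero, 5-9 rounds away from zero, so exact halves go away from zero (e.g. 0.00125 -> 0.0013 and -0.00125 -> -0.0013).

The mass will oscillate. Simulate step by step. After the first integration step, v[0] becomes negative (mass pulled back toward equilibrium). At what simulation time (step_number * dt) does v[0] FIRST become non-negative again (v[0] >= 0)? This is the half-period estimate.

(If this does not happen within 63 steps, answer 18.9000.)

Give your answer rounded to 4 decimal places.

Step 0: x=[4.0000] v=[0.0000]
Step 1: x=[3.8439] v=[-0.5204]
Step 2: x=[3.5445] v=[-0.9981]
Step 3: x=[3.1264] v=[-1.3938]
Step 4: x=[2.6239] v=[-1.6749]
Step 5: x=[2.0784] v=[-1.8184]
Step 6: x=[1.5347] v=[-1.8125]
Step 7: x=[1.0374] v=[-1.6577]
Step 8: x=[0.6274] v=[-1.3666]
Step 9: x=[0.3384] v=[-0.9633]
Step 10: x=[0.1942] v=[-0.4808]
Step 11: x=[0.2066] v=[0.0412]
First v>=0 after going negative at step 11, time=3.3000

Answer: 3.3000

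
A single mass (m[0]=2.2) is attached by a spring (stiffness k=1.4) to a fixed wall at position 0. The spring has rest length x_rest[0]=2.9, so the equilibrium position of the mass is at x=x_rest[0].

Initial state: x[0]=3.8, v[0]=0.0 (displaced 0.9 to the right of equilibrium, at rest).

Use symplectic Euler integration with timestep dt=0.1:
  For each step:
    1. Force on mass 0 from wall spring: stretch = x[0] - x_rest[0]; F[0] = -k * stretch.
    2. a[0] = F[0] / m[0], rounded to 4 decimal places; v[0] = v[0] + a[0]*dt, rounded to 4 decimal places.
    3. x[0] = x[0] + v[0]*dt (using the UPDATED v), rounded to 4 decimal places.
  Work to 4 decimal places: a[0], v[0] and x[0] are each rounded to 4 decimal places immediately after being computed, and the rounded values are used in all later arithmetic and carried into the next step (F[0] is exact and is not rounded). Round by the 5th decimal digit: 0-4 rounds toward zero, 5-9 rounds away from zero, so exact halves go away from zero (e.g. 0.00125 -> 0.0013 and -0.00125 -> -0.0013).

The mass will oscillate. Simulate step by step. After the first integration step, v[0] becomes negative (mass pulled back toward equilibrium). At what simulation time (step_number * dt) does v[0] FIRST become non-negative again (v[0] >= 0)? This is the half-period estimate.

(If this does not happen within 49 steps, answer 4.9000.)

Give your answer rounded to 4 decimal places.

Step 0: x=[3.8000] v=[0.0000]
Step 1: x=[3.7943] v=[-0.0573]
Step 2: x=[3.7829] v=[-0.1142]
Step 3: x=[3.7659] v=[-0.1704]
Step 4: x=[3.7434] v=[-0.2255]
Step 5: x=[3.7155] v=[-0.2792]
Step 6: x=[3.6824] v=[-0.3311]
Step 7: x=[3.6443] v=[-0.3809]
Step 8: x=[3.6015] v=[-0.4283]
Step 9: x=[3.5542] v=[-0.4729]
Step 10: x=[3.5028] v=[-0.5145]
Step 11: x=[3.4475] v=[-0.5529]
Step 12: x=[3.3887] v=[-0.5877]
Step 13: x=[3.3268] v=[-0.6188]
Step 14: x=[3.2622] v=[-0.6460]
Step 15: x=[3.1953] v=[-0.6691]
Step 16: x=[3.1265] v=[-0.6879]
Step 17: x=[3.0563] v=[-0.7023]
Step 18: x=[2.9851] v=[-0.7123]
Step 19: x=[2.9133] v=[-0.7177]
Step 20: x=[2.8414] v=[-0.7186]
Step 21: x=[2.7699] v=[-0.7149]
Step 22: x=[2.6992] v=[-0.7066]
Step 23: x=[2.6298] v=[-0.6938]
Step 24: x=[2.5621] v=[-0.6766]
Step 25: x=[2.4966] v=[-0.6551]
Step 26: x=[2.4337] v=[-0.6294]
Step 27: x=[2.3737] v=[-0.5997]
Step 28: x=[2.3171] v=[-0.5662]
Step 29: x=[2.2642] v=[-0.5291]
Step 30: x=[2.2153] v=[-0.4886]
Step 31: x=[2.1708] v=[-0.4450]
Step 32: x=[2.1309] v=[-0.3986]
Step 33: x=[2.0959] v=[-0.3497]
Step 34: x=[2.0661] v=[-0.2985]
Step 35: x=[2.0416] v=[-0.2454]
Step 36: x=[2.0225] v=[-0.1908]
Step 37: x=[2.0090] v=[-0.1350]
Step 38: x=[2.0012] v=[-0.0783]
Step 39: x=[1.9991] v=[-0.0211]
Step 40: x=[2.0027] v=[0.0362]
First v>=0 after going negative at step 40, time=4.0000

Answer: 4.0000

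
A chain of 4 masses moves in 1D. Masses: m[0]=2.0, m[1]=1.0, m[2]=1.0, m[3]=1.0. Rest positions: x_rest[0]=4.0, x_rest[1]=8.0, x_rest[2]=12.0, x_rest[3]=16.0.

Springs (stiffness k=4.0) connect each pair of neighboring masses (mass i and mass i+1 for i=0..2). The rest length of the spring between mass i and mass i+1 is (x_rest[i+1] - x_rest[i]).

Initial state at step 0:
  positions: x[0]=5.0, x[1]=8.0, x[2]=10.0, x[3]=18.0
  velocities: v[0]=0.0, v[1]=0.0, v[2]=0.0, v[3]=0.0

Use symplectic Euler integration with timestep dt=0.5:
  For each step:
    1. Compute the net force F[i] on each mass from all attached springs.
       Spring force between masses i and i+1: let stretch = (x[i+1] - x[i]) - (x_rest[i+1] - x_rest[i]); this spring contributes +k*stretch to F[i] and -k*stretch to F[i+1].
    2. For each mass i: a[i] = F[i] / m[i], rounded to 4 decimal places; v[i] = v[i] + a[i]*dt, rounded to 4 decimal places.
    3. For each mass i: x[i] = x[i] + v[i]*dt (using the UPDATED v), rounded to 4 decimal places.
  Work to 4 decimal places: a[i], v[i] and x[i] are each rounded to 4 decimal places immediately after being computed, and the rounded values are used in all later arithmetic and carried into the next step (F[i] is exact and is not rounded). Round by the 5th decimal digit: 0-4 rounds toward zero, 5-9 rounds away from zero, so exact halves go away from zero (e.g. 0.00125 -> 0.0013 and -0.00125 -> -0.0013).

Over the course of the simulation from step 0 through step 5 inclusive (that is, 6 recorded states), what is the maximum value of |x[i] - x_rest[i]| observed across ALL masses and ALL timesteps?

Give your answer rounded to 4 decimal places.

Step 0: x=[5.0000 8.0000 10.0000 18.0000] v=[0.0000 0.0000 0.0000 0.0000]
Step 1: x=[4.5000 7.0000 16.0000 14.0000] v=[-1.0000 -2.0000 12.0000 -8.0000]
Step 2: x=[3.2500 12.5000 11.0000 16.0000] v=[-2.5000 11.0000 -10.0000 4.0000]
Step 3: x=[4.6250 7.2500 12.5000 17.0000] v=[2.7500 -10.5000 3.0000 2.0000]
Step 4: x=[5.3125 4.6250 13.2500 17.5000] v=[1.3750 -5.2500 1.5000 1.0000]
Step 5: x=[3.6563 11.3125 9.6250 17.7500] v=[-3.3125 13.3750 -7.2500 0.5000]
Max displacement = 4.5000

Answer: 4.5000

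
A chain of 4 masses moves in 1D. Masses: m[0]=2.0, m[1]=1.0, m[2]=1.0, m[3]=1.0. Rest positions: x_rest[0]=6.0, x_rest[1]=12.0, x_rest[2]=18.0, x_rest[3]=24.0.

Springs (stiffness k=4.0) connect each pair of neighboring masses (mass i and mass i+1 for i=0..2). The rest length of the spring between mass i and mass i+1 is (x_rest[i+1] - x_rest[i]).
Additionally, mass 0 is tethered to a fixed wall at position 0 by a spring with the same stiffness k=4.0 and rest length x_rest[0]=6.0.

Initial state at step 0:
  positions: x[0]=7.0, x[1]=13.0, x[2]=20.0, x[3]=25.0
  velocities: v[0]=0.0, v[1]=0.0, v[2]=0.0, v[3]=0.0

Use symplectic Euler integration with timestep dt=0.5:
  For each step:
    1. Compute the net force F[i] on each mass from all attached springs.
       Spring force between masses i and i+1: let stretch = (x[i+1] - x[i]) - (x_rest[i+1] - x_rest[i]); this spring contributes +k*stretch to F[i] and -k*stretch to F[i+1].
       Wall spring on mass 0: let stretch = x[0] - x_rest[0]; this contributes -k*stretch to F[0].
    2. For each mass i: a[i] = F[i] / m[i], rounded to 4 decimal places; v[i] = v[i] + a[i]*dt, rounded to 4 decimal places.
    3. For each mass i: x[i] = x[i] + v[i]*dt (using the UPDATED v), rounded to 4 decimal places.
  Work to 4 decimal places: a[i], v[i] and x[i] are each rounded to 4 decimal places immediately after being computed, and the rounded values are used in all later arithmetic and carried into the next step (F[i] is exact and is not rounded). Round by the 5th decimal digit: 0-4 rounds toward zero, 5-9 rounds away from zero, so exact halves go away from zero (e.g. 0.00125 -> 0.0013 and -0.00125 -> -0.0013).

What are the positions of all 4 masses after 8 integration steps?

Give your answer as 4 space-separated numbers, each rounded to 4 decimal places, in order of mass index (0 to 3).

Answer: 5.6250 10.3125 17.6250 21.6250

Derivation:
Step 0: x=[7.0000 13.0000 20.0000 25.0000] v=[0.0000 0.0000 0.0000 0.0000]
Step 1: x=[6.5000 14.0000 18.0000 26.0000] v=[-1.0000 2.0000 -4.0000 2.0000]
Step 2: x=[6.5000 11.5000 20.0000 25.0000] v=[0.0000 -5.0000 4.0000 -2.0000]
Step 3: x=[5.7500 12.5000 18.5000 25.0000] v=[-1.5000 2.0000 -3.0000 0.0000]
Step 4: x=[5.5000 12.7500 17.5000 24.5000] v=[-0.5000 0.5000 -2.0000 -1.0000]
Step 5: x=[6.1250 10.5000 18.7500 23.0000] v=[1.2500 -4.5000 2.5000 -3.0000]
Step 6: x=[5.8750 12.1250 16.0000 23.2500] v=[-0.5000 3.2500 -5.5000 0.5000]
Step 7: x=[5.8125 11.3750 16.6250 22.2500] v=[-0.1250 -1.5000 1.2500 -2.0000]
Step 8: x=[5.6250 10.3125 17.6250 21.6250] v=[-0.3750 -2.1250 2.0000 -1.2500]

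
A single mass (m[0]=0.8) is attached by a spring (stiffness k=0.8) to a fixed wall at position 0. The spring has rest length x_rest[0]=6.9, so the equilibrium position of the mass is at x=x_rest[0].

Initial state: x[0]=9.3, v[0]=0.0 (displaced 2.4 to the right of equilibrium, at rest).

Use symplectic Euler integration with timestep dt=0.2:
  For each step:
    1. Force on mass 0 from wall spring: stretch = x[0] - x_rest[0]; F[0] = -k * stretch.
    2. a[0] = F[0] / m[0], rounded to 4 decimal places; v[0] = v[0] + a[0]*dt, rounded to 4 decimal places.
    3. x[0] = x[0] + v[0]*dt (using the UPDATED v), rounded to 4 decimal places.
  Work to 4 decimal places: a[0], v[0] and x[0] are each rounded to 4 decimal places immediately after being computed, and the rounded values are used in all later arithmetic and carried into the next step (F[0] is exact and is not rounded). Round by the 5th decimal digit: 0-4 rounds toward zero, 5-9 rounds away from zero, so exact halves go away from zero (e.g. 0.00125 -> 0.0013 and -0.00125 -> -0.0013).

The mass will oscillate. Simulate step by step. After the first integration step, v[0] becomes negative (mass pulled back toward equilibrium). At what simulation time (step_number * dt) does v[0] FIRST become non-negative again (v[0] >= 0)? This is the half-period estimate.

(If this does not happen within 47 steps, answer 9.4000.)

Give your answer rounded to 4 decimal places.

Step 0: x=[9.3000] v=[0.0000]
Step 1: x=[9.2040] v=[-0.4800]
Step 2: x=[9.0158] v=[-0.9408]
Step 3: x=[8.7430] v=[-1.3640]
Step 4: x=[8.3965] v=[-1.7326]
Step 5: x=[7.9901] v=[-2.0319]
Step 6: x=[7.5401] v=[-2.2499]
Step 7: x=[7.0645] v=[-2.3779]
Step 8: x=[6.5823] v=[-2.4108]
Step 9: x=[6.1128] v=[-2.3473]
Step 10: x=[5.6748] v=[-2.1899]
Step 11: x=[5.2858] v=[-1.9449]
Step 12: x=[4.9614] v=[-1.6221]
Step 13: x=[4.7145] v=[-1.2344]
Step 14: x=[4.5550] v=[-0.7973]
Step 15: x=[4.4893] v=[-0.3283]
Step 16: x=[4.5201] v=[0.1538]
First v>=0 after going negative at step 16, time=3.2000

Answer: 3.2000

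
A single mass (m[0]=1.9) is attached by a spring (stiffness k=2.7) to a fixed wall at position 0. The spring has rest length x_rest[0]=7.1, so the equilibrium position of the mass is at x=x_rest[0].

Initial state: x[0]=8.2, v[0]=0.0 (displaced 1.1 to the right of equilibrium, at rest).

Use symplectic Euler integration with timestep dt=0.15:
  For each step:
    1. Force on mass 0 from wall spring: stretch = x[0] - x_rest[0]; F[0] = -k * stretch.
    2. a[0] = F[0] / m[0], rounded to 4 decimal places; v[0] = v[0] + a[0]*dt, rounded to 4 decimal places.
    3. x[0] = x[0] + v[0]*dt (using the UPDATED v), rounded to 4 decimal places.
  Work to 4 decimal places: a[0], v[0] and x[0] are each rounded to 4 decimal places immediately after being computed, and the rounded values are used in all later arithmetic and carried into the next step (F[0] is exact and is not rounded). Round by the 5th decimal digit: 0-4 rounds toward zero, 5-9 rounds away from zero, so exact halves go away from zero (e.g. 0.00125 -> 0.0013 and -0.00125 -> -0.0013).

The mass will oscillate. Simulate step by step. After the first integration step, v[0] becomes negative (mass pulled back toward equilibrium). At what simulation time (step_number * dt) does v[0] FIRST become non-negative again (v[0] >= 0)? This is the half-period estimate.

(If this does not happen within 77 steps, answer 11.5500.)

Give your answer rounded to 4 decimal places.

Step 0: x=[8.2000] v=[0.0000]
Step 1: x=[8.1648] v=[-0.2345]
Step 2: x=[8.0956] v=[-0.4615]
Step 3: x=[7.9945] v=[-0.6737]
Step 4: x=[7.8648] v=[-0.8644]
Step 5: x=[7.7107] v=[-1.0274]
Step 6: x=[7.5371] v=[-1.1576]
Step 7: x=[7.3495] v=[-1.2508]
Step 8: x=[7.1539] v=[-1.3040]
Step 9: x=[6.9566] v=[-1.3155]
Step 10: x=[6.7639] v=[-1.2849]
Step 11: x=[6.5819] v=[-1.2133]
Step 12: x=[6.4165] v=[-1.1029]
Step 13: x=[6.2729] v=[-0.9572]
Step 14: x=[6.1558] v=[-0.7809]
Step 15: x=[6.0689] v=[-0.5796]
Step 16: x=[6.0149] v=[-0.3598]
Step 17: x=[5.9956] v=[-0.1285]
Step 18: x=[6.0116] v=[0.1069]
First v>=0 after going negative at step 18, time=2.7000

Answer: 2.7000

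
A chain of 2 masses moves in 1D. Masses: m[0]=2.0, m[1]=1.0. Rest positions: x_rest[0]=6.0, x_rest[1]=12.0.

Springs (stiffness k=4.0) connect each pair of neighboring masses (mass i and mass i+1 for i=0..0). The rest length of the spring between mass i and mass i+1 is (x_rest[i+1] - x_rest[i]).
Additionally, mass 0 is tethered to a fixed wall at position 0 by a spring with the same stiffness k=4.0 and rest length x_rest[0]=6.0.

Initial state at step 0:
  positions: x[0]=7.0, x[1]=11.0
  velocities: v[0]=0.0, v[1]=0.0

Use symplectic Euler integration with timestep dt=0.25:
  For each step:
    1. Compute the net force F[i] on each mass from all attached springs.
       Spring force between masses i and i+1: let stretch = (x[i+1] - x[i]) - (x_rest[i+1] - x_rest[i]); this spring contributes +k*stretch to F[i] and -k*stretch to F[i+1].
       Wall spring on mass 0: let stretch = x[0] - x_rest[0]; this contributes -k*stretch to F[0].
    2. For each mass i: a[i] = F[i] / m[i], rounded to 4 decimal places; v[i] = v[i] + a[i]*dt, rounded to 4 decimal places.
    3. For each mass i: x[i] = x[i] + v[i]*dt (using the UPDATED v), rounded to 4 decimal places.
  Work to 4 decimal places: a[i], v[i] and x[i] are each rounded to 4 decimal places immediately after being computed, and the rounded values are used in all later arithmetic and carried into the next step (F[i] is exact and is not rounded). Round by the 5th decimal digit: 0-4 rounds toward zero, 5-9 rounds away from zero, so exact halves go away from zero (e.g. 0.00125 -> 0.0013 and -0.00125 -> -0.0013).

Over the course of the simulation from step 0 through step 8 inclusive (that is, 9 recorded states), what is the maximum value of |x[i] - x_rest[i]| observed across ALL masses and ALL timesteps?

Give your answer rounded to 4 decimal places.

Step 0: x=[7.0000 11.0000] v=[0.0000 0.0000]
Step 1: x=[6.6250 11.5000] v=[-1.5000 2.0000]
Step 2: x=[6.0313 12.2813] v=[-2.3750 3.1250]
Step 3: x=[5.4649 13.0001] v=[-2.2657 2.8750]
Step 4: x=[5.1573 13.3351] v=[-1.2306 1.3398]
Step 5: x=[5.2272 13.1256] v=[0.2797 -0.8380]
Step 6: x=[5.6310 12.4415] v=[1.6153 -2.7364]
Step 7: x=[6.1823 11.5548] v=[2.2051 -3.5469]
Step 8: x=[6.6324 10.8250] v=[1.8002 -2.9194]
Max displacement = 1.3351

Answer: 1.3351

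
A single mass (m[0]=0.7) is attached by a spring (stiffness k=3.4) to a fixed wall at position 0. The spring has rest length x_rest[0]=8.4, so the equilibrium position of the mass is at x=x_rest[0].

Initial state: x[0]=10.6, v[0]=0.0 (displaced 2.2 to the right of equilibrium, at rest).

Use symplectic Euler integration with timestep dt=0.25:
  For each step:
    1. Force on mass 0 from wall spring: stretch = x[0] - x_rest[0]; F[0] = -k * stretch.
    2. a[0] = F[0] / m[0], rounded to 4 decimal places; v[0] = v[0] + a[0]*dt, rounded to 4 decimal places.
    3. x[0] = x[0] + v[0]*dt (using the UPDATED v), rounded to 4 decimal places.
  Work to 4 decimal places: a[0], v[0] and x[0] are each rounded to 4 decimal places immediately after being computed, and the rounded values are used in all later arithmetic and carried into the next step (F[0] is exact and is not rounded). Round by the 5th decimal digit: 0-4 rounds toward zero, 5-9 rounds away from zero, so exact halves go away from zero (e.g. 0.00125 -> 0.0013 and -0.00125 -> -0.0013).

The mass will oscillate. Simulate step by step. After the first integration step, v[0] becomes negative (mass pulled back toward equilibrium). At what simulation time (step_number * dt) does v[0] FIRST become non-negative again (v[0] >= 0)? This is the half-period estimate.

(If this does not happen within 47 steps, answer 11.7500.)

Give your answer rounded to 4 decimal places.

Answer: 1.5000

Derivation:
Step 0: x=[10.6000] v=[0.0000]
Step 1: x=[9.9322] v=[-2.6714]
Step 2: x=[8.7992] v=[-4.5319]
Step 3: x=[7.5450] v=[-5.0167]
Step 4: x=[6.5504] v=[-3.9785]
Step 5: x=[6.1173] v=[-1.7326]
Step 6: x=[6.3771] v=[1.0393]
First v>=0 after going negative at step 6, time=1.5000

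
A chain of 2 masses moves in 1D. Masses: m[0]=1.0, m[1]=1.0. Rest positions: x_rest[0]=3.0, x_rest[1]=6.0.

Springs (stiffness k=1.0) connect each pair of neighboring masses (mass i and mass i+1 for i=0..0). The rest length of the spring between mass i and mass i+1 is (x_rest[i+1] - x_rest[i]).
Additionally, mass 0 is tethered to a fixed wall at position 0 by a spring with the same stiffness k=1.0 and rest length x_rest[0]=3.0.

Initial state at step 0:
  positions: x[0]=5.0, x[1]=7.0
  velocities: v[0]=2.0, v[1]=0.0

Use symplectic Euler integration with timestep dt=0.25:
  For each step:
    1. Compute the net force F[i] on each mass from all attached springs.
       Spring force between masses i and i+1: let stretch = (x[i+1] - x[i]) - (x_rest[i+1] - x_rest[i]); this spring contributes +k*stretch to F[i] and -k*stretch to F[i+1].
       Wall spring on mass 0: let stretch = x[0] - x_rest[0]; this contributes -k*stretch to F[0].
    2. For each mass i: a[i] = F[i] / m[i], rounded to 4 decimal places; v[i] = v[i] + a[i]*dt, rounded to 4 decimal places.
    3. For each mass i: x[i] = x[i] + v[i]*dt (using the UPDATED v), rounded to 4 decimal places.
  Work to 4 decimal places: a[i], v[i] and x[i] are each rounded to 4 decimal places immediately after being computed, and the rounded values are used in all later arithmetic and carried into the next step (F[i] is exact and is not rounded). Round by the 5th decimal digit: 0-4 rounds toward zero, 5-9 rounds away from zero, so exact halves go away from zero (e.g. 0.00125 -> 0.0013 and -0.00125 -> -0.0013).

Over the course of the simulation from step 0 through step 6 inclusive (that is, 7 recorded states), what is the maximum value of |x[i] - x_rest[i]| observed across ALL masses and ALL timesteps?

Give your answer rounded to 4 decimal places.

Step 0: x=[5.0000 7.0000] v=[2.0000 0.0000]
Step 1: x=[5.3125 7.0625] v=[1.2500 0.2500]
Step 2: x=[5.4024 7.2031] v=[0.3594 0.5625]
Step 3: x=[5.2672 7.4187] v=[-0.5410 0.8623]
Step 4: x=[4.9372 7.6873] v=[-1.3199 1.0744]
Step 5: x=[4.4705 7.9715] v=[-1.8667 1.1369]
Step 6: x=[3.9432 8.2244] v=[-2.1091 1.0117]
Max displacement = 2.4024

Answer: 2.4024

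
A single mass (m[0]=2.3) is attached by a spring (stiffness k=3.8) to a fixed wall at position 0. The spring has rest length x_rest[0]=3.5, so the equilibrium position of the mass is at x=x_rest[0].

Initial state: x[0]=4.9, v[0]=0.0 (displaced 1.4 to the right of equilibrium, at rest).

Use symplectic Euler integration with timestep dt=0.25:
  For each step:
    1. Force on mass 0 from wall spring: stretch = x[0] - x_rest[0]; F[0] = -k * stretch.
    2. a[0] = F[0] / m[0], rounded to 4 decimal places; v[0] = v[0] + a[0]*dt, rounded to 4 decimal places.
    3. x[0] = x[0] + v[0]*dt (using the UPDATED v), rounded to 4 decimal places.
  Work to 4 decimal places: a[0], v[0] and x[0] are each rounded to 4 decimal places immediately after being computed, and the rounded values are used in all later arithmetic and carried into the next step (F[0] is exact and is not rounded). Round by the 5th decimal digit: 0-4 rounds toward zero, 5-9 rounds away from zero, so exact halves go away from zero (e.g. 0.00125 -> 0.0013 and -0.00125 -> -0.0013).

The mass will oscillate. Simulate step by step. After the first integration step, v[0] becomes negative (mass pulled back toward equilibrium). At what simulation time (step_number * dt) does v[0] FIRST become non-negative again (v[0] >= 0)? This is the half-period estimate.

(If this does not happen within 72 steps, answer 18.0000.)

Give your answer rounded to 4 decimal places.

Answer: 2.5000

Derivation:
Step 0: x=[4.9000] v=[0.0000]
Step 1: x=[4.7554] v=[-0.5783]
Step 2: x=[4.4812] v=[-1.0968]
Step 3: x=[4.1057] v=[-1.5021]
Step 4: x=[3.6676] v=[-1.7523]
Step 5: x=[3.2122] v=[-1.8215]
Step 6: x=[2.7866] v=[-1.7026]
Step 7: x=[2.4346] v=[-1.4079]
Step 8: x=[2.1926] v=[-0.9679]
Step 9: x=[2.0856] v=[-0.4279]
Step 10: x=[2.1247] v=[0.1563]
First v>=0 after going negative at step 10, time=2.5000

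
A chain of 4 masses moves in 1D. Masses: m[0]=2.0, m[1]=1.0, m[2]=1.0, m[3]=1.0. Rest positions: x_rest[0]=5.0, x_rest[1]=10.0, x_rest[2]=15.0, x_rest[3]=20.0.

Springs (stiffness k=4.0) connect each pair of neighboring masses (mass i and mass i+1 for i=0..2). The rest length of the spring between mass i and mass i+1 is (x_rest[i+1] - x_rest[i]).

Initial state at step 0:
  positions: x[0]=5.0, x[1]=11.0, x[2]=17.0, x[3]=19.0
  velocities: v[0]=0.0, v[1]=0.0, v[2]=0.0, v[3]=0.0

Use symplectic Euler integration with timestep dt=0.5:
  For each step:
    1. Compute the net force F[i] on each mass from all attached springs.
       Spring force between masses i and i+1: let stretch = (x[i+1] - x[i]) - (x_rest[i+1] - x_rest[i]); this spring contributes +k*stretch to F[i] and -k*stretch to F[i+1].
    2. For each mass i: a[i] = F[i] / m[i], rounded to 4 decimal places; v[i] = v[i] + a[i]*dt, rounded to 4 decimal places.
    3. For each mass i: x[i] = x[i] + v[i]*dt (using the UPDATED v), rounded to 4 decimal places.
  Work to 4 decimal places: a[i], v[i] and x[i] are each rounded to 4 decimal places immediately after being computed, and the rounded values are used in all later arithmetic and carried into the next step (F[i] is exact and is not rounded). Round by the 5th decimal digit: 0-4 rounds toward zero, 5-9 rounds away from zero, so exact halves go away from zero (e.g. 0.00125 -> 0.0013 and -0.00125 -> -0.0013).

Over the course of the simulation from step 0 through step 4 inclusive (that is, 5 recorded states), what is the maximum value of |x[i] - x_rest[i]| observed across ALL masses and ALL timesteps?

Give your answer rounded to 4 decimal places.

Step 0: x=[5.0000 11.0000 17.0000 19.0000] v=[0.0000 0.0000 0.0000 0.0000]
Step 1: x=[5.5000 11.0000 13.0000 22.0000] v=[1.0000 0.0000 -8.0000 6.0000]
Step 2: x=[6.2500 7.5000 16.0000 21.0000] v=[1.5000 -7.0000 6.0000 -2.0000]
Step 3: x=[5.1250 11.2500 15.5000 20.0000] v=[-2.2500 7.5000 -1.0000 -2.0000]
Step 4: x=[4.5625 13.1250 15.2500 19.5000] v=[-1.1250 3.7500 -0.5000 -1.0000]
Max displacement = 3.1250

Answer: 3.1250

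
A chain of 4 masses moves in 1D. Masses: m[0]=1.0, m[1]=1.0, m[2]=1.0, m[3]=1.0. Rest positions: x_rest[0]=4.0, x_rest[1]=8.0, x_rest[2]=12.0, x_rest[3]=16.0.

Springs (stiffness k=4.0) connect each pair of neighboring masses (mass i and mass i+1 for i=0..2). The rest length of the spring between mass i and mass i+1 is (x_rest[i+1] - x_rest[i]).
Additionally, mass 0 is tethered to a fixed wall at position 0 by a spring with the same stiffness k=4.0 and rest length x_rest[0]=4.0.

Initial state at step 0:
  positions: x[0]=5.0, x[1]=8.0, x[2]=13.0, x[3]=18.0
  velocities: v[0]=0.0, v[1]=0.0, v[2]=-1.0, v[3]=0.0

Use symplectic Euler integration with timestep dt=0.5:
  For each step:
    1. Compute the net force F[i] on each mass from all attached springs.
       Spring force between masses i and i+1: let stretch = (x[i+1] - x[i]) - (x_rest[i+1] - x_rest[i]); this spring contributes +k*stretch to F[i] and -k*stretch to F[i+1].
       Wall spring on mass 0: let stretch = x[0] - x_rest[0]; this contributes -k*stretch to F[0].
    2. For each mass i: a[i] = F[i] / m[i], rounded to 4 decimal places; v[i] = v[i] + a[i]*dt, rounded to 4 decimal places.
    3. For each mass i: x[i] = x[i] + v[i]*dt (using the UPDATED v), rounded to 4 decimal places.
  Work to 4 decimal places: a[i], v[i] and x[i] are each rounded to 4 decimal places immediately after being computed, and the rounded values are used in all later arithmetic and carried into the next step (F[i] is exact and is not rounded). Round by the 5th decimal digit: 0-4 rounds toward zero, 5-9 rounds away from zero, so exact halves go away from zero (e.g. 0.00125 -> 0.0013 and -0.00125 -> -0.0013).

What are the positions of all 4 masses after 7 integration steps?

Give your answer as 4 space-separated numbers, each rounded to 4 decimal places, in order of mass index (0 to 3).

Answer: 5.0000 5.5000 11.0000 14.5000

Derivation:
Step 0: x=[5.0000 8.0000 13.0000 18.0000] v=[0.0000 0.0000 -1.0000 0.0000]
Step 1: x=[3.0000 10.0000 12.5000 17.0000] v=[-4.0000 4.0000 -1.0000 -2.0000]
Step 2: x=[5.0000 7.5000 14.0000 15.5000] v=[4.0000 -5.0000 3.0000 -3.0000]
Step 3: x=[4.5000 9.0000 10.5000 16.5000] v=[-1.0000 3.0000 -7.0000 2.0000]
Step 4: x=[4.0000 7.5000 11.5000 15.5000] v=[-1.0000 -3.0000 2.0000 -2.0000]
Step 5: x=[3.0000 6.5000 12.5000 14.5000] v=[-2.0000 -2.0000 2.0000 -2.0000]
Step 6: x=[2.5000 8.0000 9.5000 15.5000] v=[-1.0000 3.0000 -6.0000 2.0000]
Step 7: x=[5.0000 5.5000 11.0000 14.5000] v=[5.0000 -5.0000 3.0000 -2.0000]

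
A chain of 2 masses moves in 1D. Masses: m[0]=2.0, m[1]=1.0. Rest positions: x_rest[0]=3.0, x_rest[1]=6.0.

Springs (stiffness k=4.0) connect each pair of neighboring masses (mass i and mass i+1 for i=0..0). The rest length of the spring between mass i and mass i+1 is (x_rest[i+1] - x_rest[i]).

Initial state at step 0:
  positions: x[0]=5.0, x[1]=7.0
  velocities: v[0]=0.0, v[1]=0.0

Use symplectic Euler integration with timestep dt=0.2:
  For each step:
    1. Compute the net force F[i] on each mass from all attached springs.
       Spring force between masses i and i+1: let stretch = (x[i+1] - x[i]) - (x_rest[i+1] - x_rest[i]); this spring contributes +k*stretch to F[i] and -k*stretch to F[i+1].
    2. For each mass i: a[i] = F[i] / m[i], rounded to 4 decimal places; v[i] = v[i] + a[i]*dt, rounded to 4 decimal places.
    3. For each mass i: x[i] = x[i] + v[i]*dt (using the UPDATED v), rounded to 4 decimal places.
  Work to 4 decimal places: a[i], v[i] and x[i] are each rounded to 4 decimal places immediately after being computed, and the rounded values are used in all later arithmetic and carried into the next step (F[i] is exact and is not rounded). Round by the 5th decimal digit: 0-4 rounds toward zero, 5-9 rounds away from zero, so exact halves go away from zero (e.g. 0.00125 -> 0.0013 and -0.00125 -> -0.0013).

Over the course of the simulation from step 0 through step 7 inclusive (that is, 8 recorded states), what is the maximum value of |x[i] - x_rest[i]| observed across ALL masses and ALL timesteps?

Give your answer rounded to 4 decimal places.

Step 0: x=[5.0000 7.0000] v=[0.0000 0.0000]
Step 1: x=[4.9200 7.1600] v=[-0.4000 0.8000]
Step 2: x=[4.7792 7.4416] v=[-0.7040 1.4080]
Step 3: x=[4.6114 7.7772] v=[-0.8390 1.6781]
Step 4: x=[4.4569 8.0863] v=[-0.7727 1.5455]
Step 5: x=[4.3527 8.2947] v=[-0.5209 1.0420]
Step 6: x=[4.3239 8.3524] v=[-0.1441 0.2884]
Step 7: x=[4.3774 8.2455] v=[0.2673 -0.5344]
Max displacement = 2.3524

Answer: 2.3524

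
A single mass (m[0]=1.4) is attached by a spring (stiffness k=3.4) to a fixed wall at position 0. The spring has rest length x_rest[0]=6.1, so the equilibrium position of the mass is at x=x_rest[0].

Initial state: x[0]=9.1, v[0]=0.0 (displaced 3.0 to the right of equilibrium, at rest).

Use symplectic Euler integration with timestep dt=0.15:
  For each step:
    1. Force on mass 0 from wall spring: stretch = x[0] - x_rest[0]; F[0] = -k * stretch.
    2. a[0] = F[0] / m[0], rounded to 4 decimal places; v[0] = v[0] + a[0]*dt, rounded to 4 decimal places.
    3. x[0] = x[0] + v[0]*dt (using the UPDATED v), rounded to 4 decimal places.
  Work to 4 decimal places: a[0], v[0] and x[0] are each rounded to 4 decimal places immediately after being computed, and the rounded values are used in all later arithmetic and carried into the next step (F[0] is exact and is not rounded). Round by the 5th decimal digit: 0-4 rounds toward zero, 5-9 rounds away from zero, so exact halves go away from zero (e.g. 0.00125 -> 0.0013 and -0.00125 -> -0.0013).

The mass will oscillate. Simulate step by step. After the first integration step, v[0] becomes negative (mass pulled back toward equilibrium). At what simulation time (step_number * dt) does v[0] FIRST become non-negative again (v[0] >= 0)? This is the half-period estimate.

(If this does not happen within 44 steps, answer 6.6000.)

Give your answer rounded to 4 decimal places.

Answer: 2.1000

Derivation:
Step 0: x=[9.1000] v=[0.0000]
Step 1: x=[8.9361] v=[-1.0929]
Step 2: x=[8.6172] v=[-2.1261]
Step 3: x=[8.1607] v=[-3.0431]
Step 4: x=[7.5916] v=[-3.7938]
Step 5: x=[6.9410] v=[-4.3372]
Step 6: x=[6.2445] v=[-4.6436]
Step 7: x=[5.5401] v=[-4.6962]
Step 8: x=[4.8663] v=[-4.4922]
Step 9: x=[4.2599] v=[-4.0428]
Step 10: x=[3.7540] v=[-3.3725]
Step 11: x=[3.3763] v=[-2.5179]
Step 12: x=[3.1474] v=[-1.5257]
Step 13: x=[3.0799] v=[-0.4501]
Step 14: x=[3.1774] v=[0.6501]
First v>=0 after going negative at step 14, time=2.1000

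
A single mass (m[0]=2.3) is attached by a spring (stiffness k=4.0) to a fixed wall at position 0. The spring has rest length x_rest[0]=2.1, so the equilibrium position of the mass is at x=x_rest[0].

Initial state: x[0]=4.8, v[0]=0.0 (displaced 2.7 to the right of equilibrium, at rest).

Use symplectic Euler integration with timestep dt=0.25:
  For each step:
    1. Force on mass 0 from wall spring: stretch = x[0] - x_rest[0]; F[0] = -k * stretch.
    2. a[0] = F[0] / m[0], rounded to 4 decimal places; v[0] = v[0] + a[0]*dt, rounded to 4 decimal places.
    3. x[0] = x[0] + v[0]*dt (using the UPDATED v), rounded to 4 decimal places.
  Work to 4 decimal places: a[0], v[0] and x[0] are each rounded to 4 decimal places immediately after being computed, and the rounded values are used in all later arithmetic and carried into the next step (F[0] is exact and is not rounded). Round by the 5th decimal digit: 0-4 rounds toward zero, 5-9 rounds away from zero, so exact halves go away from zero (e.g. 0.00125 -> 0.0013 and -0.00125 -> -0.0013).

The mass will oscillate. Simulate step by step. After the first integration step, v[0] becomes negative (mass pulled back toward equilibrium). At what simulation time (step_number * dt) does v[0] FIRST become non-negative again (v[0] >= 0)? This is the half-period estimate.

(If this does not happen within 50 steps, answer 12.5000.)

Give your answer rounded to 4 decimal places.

Answer: 2.5000

Derivation:
Step 0: x=[4.8000] v=[0.0000]
Step 1: x=[4.5065] v=[-1.1739]
Step 2: x=[3.9515] v=[-2.2202]
Step 3: x=[3.1952] v=[-3.0252]
Step 4: x=[2.3199] v=[-3.5014]
Step 5: x=[1.4207] v=[-3.5970]
Step 6: x=[0.5953] v=[-3.3017]
Step 7: x=[-0.0666] v=[-2.6475]
Step 8: x=[-0.4930] v=[-1.7055]
Step 9: x=[-0.6375] v=[-0.5781]
Step 10: x=[-0.4845] v=[0.6121]
First v>=0 after going negative at step 10, time=2.5000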